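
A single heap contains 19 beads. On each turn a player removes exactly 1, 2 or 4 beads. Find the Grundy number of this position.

Grundy values for subtraction set {1, 2, 4}:
k:     0  1  2  3  4  5  6  7  8  9 10 11 12 13 14 15 16 17 18 19
g(k):  0  1  2  0  1  2  0  1  2  0  1  2  0  1  2  0  1  2  0  1
So g(19) = 1.

1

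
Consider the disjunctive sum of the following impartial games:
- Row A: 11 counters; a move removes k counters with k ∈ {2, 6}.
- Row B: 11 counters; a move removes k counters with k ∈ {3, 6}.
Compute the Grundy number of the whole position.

1

Build the Grundy sequence for row A with g(k) = mex{g(k−s) : s ∈ {2, 6}, s ≤ k}:
k:     0  1  2  3  4  5  6  7  8  9 10 11
g(k):  0  0  1  1  0  0  1  1  0  0  1  1
So g(11) = 1.
Build the Grundy sequence for row B with g(k) = mex{g(k−s) : s ∈ {3, 6}, s ≤ k}:
g(0) = mex{} = 0
g(1) = mex{} = 0
g(2) = mex{} = 0
g(3) = mex{0} = 1
g(4) = mex{0} = 1
g(5) = mex{0} = 1
g(6) = mex{0,1} = 2
g(7) = mex{0,1} = 2
g(8) = mex{0,1} = 2
g(9) = mex{1,2} = 0
g(10) = mex{1,2} = 0
g(11) = mex{1,2} = 0
So g(11) = 0.
The value of a disjunctive sum is the nim-sum of the parts.
Combined value = 1 ⊕ 0 = 1.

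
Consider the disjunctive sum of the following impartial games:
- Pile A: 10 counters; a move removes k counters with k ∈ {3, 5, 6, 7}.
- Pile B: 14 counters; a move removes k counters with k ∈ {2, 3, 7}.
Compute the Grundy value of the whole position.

2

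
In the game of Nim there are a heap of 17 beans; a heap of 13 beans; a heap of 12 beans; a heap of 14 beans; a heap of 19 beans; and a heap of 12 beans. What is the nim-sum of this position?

In binary:
  10001  (17)
  01101  (13)
  01100  (12)
  01110  (14)
  10011  (19)
  01100  (12)
  -----
  00001  (1)

1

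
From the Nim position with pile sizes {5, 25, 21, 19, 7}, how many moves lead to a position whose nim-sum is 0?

3

Bitwise XOR of the heap sizes:
  00101  (5)
  11001  (25)
  10101  (21)
  10011  (19)
  00111  (7)
  -----
  11101  (29)
The overall nim-sum is X = 29. A pile of size p has a winning move iff p XOR X < p (reduce it to p XOR X).
  5: 5 XOR 29 = 24 ≥ 5 — no move.
  25: 25 XOR 29 = 4 < 25 — winning move (to 4).
  21: 21 XOR 29 = 8 < 21 — winning move (to 8).
  19: 19 XOR 29 = 14 < 19 — winning move (to 14).
  7: 7 XOR 29 = 26 ≥ 7 — no move.
That gives 3 winning moves.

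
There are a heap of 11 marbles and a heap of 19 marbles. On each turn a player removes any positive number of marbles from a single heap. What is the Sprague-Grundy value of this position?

24

Nim-sum: 11 ⊕ 19 = 24.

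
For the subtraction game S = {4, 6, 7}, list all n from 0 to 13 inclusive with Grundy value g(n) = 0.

0, 1, 2, 3, 11, 12, 13

Compute g(0), g(1), … for moves {4, 6, 7}:
k:     0  1  2  3  4  5  6  7  8  9 10 11 12 13
g(k):  0  0  0  0  1  1  1  1  2  2  2  0  0  0
The P-positions (g = 0) in 0..13 are 0, 1, 2, 3, 11, 12, 13.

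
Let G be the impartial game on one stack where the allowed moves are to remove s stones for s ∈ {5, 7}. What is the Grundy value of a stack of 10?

Grundy values for subtraction set {5, 7}:
g(0) = mex{} = 0
g(1) = mex{} = 0
g(2) = mex{} = 0
g(3) = mex{} = 0
g(4) = mex{} = 0
g(5) = mex{0} = 1
g(6) = mex{0} = 1
g(7) = mex{0} = 1
g(8) = mex{0} = 1
g(9) = mex{0} = 1
g(10) = mex{0,1} = 2
So g(10) = 2.

2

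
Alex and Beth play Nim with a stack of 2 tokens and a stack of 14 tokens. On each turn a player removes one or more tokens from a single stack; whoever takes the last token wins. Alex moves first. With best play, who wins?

Bitwise XOR of the heap sizes:
  0010  (2)
  1110  (14)
  ----
  1100  (12)
The nim-sum is 12 ≠ 0, so this is an N-position: the player to move can win; Alex has a winning move.

Alex wins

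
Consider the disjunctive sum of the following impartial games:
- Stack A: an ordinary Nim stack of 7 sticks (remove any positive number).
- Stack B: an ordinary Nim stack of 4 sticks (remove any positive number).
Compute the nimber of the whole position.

Stack A is a plain Nim stack of size 7, so its Grundy value is 7.
Stack B is a plain Nim stack of size 4, so its Grundy value is 4.
The value of a disjunctive sum is the nim-sum of the parts.
Combined value = 7 ⊕ 4 = 3.

3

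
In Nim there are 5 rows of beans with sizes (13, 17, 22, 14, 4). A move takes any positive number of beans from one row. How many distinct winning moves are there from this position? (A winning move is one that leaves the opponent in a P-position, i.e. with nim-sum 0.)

Compute the nim-sum pairwise:
13 ⊕ 17 = 28
28 ⊕ 22 = 10
10 ⊕ 14 = 4
4 ⊕ 4 = 0
The nim-sum is already 0, so every move leaves a nonzero nim-sum — there are no winning moves.

0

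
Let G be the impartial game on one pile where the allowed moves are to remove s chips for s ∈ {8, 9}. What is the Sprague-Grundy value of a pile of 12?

Compute g(0), g(1), … for moves {8, 9}:
g(0) = mex{} = 0
g(1) = mex{} = 0
g(2) = mex{} = 0
g(3) = mex{} = 0
g(4) = mex{} = 0
g(5) = mex{} = 0
g(6) = mex{} = 0
g(7) = mex{} = 0
g(8) = mex{0} = 1
g(9) = mex{0} = 1
g(10) = mex{0} = 1
g(11) = mex{0} = 1
g(12) = mex{0} = 1
So g(12) = 1.

1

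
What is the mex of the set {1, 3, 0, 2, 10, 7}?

4

The values 0, 1, 2, 3 are all present; 4 is the first non-negative integer missing from the set.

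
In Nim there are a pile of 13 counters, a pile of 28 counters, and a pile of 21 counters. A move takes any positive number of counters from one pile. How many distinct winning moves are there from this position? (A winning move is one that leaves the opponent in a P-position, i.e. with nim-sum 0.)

Compute the nim-sum pairwise:
13 XOR 28 = 17
17 XOR 21 = 4
The overall nim-sum is X = 4. A pile of size p has a winning move iff p XOR X < p (reduce it to p XOR X).
  13: 13 XOR 4 = 9 < 13 — winning move (to 9).
  28: 28 XOR 4 = 24 < 28 — winning move (to 24).
  21: 21 XOR 4 = 17 < 21 — winning move (to 17).
That gives 3 winning moves.

3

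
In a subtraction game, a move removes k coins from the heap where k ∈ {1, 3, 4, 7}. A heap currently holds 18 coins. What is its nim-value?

0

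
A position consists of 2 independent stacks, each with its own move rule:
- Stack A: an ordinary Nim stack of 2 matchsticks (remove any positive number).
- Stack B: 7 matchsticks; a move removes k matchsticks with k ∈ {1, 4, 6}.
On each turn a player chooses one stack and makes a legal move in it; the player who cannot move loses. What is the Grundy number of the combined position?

Stack A is a plain Nim stack of size 2, so its Grundy value is 2.
Build the Grundy sequence for stack B with g(k) = mex{g(k−s) : s ∈ {1, 4, 6}, s ≤ k}:
g(0) = mex{} = 0
g(1) = mex{0} = 1
g(2) = mex{1} = 0
g(3) = mex{0} = 1
g(4) = mex{0,1} = 2
g(5) = mex{1,2} = 0
g(6) = mex{0} = 1
g(7) = mex{1} = 0
So g(7) = 0.
The value of a disjunctive sum is the nim-sum of the parts.
Combined value = 2 XOR 0 = 2.

2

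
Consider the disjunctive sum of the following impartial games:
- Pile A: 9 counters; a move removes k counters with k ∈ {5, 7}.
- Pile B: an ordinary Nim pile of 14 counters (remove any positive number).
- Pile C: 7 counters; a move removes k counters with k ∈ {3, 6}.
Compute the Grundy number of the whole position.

For pile A, compute g(0), g(1), … with moves {5, 7}:
g(0) = mex{} = 0
g(1) = mex{} = 0
g(2) = mex{} = 0
g(3) = mex{} = 0
g(4) = mex{} = 0
g(5) = mex{0} = 1
g(6) = mex{0} = 1
g(7) = mex{0} = 1
g(8) = mex{0} = 1
g(9) = mex{0} = 1
So g(9) = 1.
Pile B is a plain Nim pile of size 14, so its Grundy value is 14.
For pile C, compute g(0), g(1), … with moves {3, 6}:
k:     0  1  2  3  4  5  6  7
g(k):  0  0  0  1  1  1  2  2
So g(7) = 2.
The value of a disjunctive sum is the nim-sum of the parts.
Combined value = 1 ⊕ 14 ⊕ 2 = 13.

13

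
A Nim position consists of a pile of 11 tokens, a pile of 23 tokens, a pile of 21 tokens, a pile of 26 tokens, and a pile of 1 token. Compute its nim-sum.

18

Nim-sum: 11 XOR 23 XOR 21 XOR 26 XOR 1 = 18.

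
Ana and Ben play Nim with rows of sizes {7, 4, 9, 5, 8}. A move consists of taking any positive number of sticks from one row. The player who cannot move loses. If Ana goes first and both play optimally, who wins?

Ana wins

In binary:
  0111  (7)
  0100  (4)
  1001  (9)
  0101  (5)
  1000  (8)
  ----
  0111  (7)
The nim-sum is 7 ≠ 0, so this is an N-position: the player to move can win; Ana has a winning move.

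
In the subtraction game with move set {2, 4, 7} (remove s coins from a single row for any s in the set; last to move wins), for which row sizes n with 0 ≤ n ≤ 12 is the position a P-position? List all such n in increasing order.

0, 1, 6, 9, 12

Build the Grundy sequence with g(k) = mex{g(k−s) : s ∈ {2, 4, 7}, s ≤ k}:
k:     0  1  2  3  4  5  6  7  8  9 10 11 12
g(k):  0  0  1  1  2  2  0  3  1  0  2  1  0
The P-positions (g = 0) in 0..12 are 0, 1, 6, 9, 12.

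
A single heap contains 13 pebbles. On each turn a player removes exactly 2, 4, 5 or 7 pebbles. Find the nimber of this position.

Build the Grundy sequence with g(k) = mex{g(k−s) : s ∈ {2, 4, 5, 7}, s ≤ k}:
k:     0  1  2  3  4  5  6  7  8  9 10 11 12 13
g(k):  0  0  1  1  2  2  3  3  4  0  0  1  1  2
So g(13) = 2.

2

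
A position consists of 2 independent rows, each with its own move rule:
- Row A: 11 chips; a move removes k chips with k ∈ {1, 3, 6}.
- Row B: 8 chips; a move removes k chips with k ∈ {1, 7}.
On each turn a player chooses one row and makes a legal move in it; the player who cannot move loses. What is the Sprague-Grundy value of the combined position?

For row A, compute g(0), g(1), … with moves {1, 3, 6}:
g(0) = mex{} = 0
g(1) = mex{0} = 1
g(2) = mex{1} = 0
g(3) = mex{0} = 1
g(4) = mex{1} = 0
g(5) = mex{0} = 1
g(6) = mex{0,1} = 2
g(7) = mex{0,1,2} = 3
g(8) = mex{0,1,3} = 2
g(9) = mex{1,2} = 0
g(10) = mex{0,3} = 1
g(11) = mex{1,2} = 0
So g(11) = 0.
Build the Grundy sequence for row B with g(k) = mex{g(k−s) : s ∈ {1, 7}, s ≤ k}:
k:     0  1  2  3  4  5  6  7  8
g(k):  0  1  0  1  0  1  0  1  0
So g(8) = 0.
By the Sprague-Grundy theorem, the Grundy value of a sum of independent games is the XOR of the component values.
Combined value = 0 XOR 0 = 0.

0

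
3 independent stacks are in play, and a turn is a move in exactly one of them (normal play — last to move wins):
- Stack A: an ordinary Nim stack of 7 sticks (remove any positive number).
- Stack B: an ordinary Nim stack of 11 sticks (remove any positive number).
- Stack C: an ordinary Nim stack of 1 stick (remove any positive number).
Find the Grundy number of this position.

Stack A is a plain Nim stack of size 7, so its Grundy value is 7.
Stack B is a plain Nim stack of size 11, so its Grundy value is 11.
Stack C is a plain Nim stack of size 1, so its Grundy value is 1.
By the Sprague-Grundy theorem, the Grundy value of a sum of independent games is the XOR of the component values.
Combined value = 7 XOR 11 XOR 1 = 13.

13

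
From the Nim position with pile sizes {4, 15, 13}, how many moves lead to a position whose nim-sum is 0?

Nim-sum: 4 ⊕ 15 ⊕ 13 = 6.
The overall nim-sum is X = 6. A pile of size p has a winning move iff p XOR X < p (reduce it to p XOR X).
  4: 4 XOR 6 = 2 < 4 — winning move (to 2).
  15: 15 XOR 6 = 9 < 15 — winning move (to 9).
  13: 13 XOR 6 = 11 < 13 — winning move (to 11).
That gives 3 winning moves.

3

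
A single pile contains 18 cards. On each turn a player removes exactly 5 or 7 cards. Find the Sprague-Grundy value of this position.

1

Build the Grundy sequence with g(k) = mex{g(k−s) : s ∈ {5, 7}, s ≤ k}:
k:     0  1  2  3  4  5  6  7  8  9 10 11 12 13 14 15 16 17 18
g(k):  0  0  0  0  0  1  1  1  1  1  2  2  0  0  0  0  0  1  1
So g(18) = 1.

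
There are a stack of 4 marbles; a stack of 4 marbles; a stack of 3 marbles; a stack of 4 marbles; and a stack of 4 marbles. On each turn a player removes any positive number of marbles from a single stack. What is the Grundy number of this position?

3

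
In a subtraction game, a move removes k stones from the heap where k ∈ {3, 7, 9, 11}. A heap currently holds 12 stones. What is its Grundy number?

Grundy values for subtraction set {3, 7, 9, 11}:
k:     0  1  2  3  4  5  6  7  8  9 10 11 12
g(k):  0  0  0  1  1  1  0  2  2  1  3  3  2
So g(12) = 2.

2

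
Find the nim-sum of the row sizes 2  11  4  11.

Nim-sum: 2 ⊕ 11 ⊕ 4 ⊕ 11 = 6.

6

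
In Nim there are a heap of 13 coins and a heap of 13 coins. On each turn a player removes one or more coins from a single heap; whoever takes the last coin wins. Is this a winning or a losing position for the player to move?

In binary:
  1101  (13)
  1101  (13)
  ----
  0000  (0)
The nim-sum is 0, so this is a P-position: the player to move is in a losing position under optimal play.

Losing position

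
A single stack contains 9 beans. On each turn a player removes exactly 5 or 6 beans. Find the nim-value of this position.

1

Build the Grundy sequence with g(k) = mex{g(k−s) : s ∈ {5, 6}, s ≤ k}:
k:     0  1  2  3  4  5  6  7  8  9
g(k):  0  0  0  0  0  1  1  1  1  1
So g(9) = 1.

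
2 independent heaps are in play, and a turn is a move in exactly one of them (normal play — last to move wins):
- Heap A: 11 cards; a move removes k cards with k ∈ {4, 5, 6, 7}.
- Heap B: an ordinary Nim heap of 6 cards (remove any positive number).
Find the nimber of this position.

6

Grundy values for heap A (subtraction set {4, 5, 6, 7}):
g(0) = mex{} = 0
g(1) = mex{} = 0
g(2) = mex{} = 0
g(3) = mex{} = 0
g(4) = mex{0} = 1
g(5) = mex{0} = 1
g(6) = mex{0} = 1
g(7) = mex{0} = 1
g(8) = mex{0,1} = 2
g(9) = mex{0,1} = 2
g(10) = mex{0,1} = 2
g(11) = mex{1} = 0
So g(11) = 0.
Heap B is a plain Nim heap of size 6, so its Grundy value is 6.
The value of a disjunctive sum is the nim-sum of the parts.
Combined value = 0 XOR 6 = 6.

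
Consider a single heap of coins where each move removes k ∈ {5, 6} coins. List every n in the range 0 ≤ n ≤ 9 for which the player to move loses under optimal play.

Grundy values for subtraction set {5, 6}:
k:     0  1  2  3  4  5  6  7  8  9
g(k):  0  0  0  0  0  1  1  1  1  1
The P-positions (g = 0) in 0..9 are 0, 1, 2, 3, 4.

0, 1, 2, 3, 4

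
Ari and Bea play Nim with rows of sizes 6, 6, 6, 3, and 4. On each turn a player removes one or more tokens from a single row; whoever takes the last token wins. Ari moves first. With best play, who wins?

Ari wins

Nim-sum: 6 ⊕ 6 ⊕ 6 ⊕ 3 ⊕ 4 = 1.
The nim-sum is 1 ≠ 0, so this is an N-position: the player to move can win; Ari has a winning move.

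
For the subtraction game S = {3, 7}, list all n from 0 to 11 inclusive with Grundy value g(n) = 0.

0, 1, 2, 6, 10, 11

Compute g(0), g(1), … for moves {3, 7}:
k:     0  1  2  3  4  5  6  7  8  9 10 11
g(k):  0  0  0  1  1  1  0  2  2  1  0  0
The P-positions (g = 0) in 0..11 are 0, 1, 2, 6, 10, 11.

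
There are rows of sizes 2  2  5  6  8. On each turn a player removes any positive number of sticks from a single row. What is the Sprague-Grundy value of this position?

Nim-sum: 2 ^ 2 ^ 5 ^ 6 ^ 8 = 11.

11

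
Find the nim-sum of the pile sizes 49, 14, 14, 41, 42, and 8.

58

Bitwise XOR of the heap sizes:
  110001  (49)
  001110  (14)
  001110  (14)
  101001  (41)
  101010  (42)
  001000  (8)
  ------
  111010  (58)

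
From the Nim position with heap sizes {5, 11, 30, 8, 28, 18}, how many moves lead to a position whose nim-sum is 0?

3

Nim-sum: 5 ⊕ 11 ⊕ 30 ⊕ 8 ⊕ 28 ⊕ 18 = 22.
The overall nim-sum is X = 22. A heap of size p has a winning move iff p XOR X < p (reduce it to p XOR X).
  5: 5 XOR 22 = 19 ≥ 5 — no move.
  11: 11 XOR 22 = 29 ≥ 11 — no move.
  30: 30 XOR 22 = 8 < 30 — winning move (to 8).
  8: 8 XOR 22 = 30 ≥ 8 — no move.
  28: 28 XOR 22 = 10 < 28 — winning move (to 10).
  18: 18 XOR 22 = 4 < 18 — winning move (to 4).
That gives 3 winning moves.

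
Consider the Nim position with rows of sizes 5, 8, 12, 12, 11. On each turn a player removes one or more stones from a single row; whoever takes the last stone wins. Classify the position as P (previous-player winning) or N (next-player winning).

N-position

Compute the nim-sum pairwise:
5 ^ 8 = 13
13 ^ 12 = 1
1 ^ 12 = 13
13 ^ 11 = 6
The nim-sum is 6 ≠ 0, so this is an N-position: the player to move can win.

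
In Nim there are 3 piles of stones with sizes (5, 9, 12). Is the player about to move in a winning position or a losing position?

Compute the nim-sum pairwise:
5 ⊕ 9 = 12
12 ⊕ 12 = 0
The nim-sum is 0, so this is a P-position: the player to move is in a losing position under optimal play.

Losing position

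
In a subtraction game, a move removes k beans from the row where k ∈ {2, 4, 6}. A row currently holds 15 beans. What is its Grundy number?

3

Grundy values for subtraction set {2, 4, 6}:
k:     0  1  2  3  4  5  6  7  8  9 10 11 12 13 14 15
g(k):  0  0  1  1  2  2  3  3  0  0  1  1  2  2  3  3
So g(15) = 3.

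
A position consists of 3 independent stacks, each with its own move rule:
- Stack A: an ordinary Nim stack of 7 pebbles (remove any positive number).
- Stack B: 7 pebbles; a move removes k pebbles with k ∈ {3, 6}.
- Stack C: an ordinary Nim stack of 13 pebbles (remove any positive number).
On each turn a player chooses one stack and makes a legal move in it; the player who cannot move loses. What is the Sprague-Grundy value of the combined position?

Stack A is a plain Nim stack of size 7, so its Grundy value is 7.
Grundy values for stack B (subtraction set {3, 6}):
g(0) = mex{} = 0
g(1) = mex{} = 0
g(2) = mex{} = 0
g(3) = mex{0} = 1
g(4) = mex{0} = 1
g(5) = mex{0} = 1
g(6) = mex{0,1} = 2
g(7) = mex{0,1} = 2
So g(7) = 2.
Stack C is a plain Nim stack of size 13, so its Grundy value is 13.
The value of a disjunctive sum is the nim-sum of the parts.
Combined value = 7 ⊕ 2 ⊕ 13 = 8.

8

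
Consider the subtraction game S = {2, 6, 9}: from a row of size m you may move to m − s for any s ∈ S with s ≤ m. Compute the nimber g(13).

2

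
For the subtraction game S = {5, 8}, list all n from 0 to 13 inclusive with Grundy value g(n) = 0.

0, 1, 2, 3, 4, 13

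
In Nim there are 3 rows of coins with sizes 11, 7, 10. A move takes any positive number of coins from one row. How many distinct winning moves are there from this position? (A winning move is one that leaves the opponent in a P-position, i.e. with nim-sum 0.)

Compute the nim-sum pairwise:
11 XOR 7 = 12
12 XOR 10 = 6
The overall nim-sum is X = 6. A row of size p has a winning move iff p XOR X < p (reduce it to p XOR X).
  11: 11 XOR 6 = 13 ≥ 11 — no move.
  7: 7 XOR 6 = 1 < 7 — winning move (to 1).
  10: 10 XOR 6 = 12 ≥ 10 — no move.
That gives 1 winning move.

1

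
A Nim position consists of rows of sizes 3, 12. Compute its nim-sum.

15

Nim-sum: 3 XOR 12 = 15.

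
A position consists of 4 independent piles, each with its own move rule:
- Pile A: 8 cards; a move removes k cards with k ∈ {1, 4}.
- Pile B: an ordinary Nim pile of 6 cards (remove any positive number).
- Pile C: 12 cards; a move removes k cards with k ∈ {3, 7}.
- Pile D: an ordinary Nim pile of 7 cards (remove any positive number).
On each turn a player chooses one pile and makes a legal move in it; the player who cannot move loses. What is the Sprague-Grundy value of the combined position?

Build the Grundy sequence for pile A with g(k) = mex{g(k−s) : s ∈ {1, 4}, s ≤ k}:
k:     0  1  2  3  4  5  6  7  8
g(k):  0  1  0  1  2  0  1  0  1
So g(8) = 1.
Pile B is a plain Nim pile of size 6, so its Grundy value is 6.
For pile C, compute g(0), g(1), … with moves {3, 7}:
k:     0  1  2  3  4  5  6  7  8  9 10 11 12
g(k):  0  0  0  1  1  1  0  2  2  1  0  0  0
So g(12) = 0.
Pile D is a plain Nim pile of size 7, so its Grundy value is 7.
The value of a disjunctive sum is the nim-sum of the parts.
Combined value = 1 XOR 6 XOR 0 XOR 7 = 0.

0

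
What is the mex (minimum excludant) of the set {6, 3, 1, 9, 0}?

The values 0, 1 are all present; 2 is the first non-negative integer missing from the set.

2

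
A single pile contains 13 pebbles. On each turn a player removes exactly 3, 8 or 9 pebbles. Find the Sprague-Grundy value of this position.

Compute g(0), g(1), … for moves {3, 8, 9}:
g(0) = mex{} = 0
g(1) = mex{} = 0
g(2) = mex{} = 0
g(3) = mex{0} = 1
g(4) = mex{0} = 1
g(5) = mex{0} = 1
g(6) = mex{1} = 0
g(7) = mex{1} = 0
g(8) = mex{0,1} = 2
g(9) = mex{0} = 1
g(10) = mex{0} = 1
g(11) = mex{0,1,2} = 3
g(12) = mex{1} = 0
g(13) = mex{1} = 0
So g(13) = 0.

0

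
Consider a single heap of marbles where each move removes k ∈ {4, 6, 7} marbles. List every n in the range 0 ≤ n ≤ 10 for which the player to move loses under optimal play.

Compute g(0), g(1), … for moves {4, 6, 7}:
g(0) = mex{} = 0
g(1) = mex{} = 0
g(2) = mex{} = 0
g(3) = mex{} = 0
g(4) = mex{0} = 1
g(5) = mex{0} = 1
g(6) = mex{0} = 1
g(7) = mex{0} = 1
g(8) = mex{0,1} = 2
g(9) = mex{0,1} = 2
g(10) = mex{0,1} = 2
The P-positions (g = 0) in 0..10 are 0, 1, 2, 3.

0, 1, 2, 3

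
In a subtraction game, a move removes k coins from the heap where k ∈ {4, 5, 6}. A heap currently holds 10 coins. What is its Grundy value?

0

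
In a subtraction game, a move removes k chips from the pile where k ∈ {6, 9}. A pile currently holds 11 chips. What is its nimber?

Compute g(0), g(1), … for moves {6, 9}:
g(0) = mex{} = 0
g(1) = mex{} = 0
g(2) = mex{} = 0
g(3) = mex{} = 0
g(4) = mex{} = 0
g(5) = mex{} = 0
g(6) = mex{0} = 1
g(7) = mex{0} = 1
g(8) = mex{0} = 1
g(9) = mex{0} = 1
g(10) = mex{0} = 1
g(11) = mex{0} = 1
So g(11) = 1.

1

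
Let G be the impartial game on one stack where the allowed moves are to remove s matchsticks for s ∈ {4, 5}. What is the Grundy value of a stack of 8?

Compute g(0), g(1), … for moves {4, 5}:
g(0) = mex{} = 0
g(1) = mex{} = 0
g(2) = mex{} = 0
g(3) = mex{} = 0
g(4) = mex{0} = 1
g(5) = mex{0} = 1
g(6) = mex{0} = 1
g(7) = mex{0} = 1
g(8) = mex{0,1} = 2
So g(8) = 2.

2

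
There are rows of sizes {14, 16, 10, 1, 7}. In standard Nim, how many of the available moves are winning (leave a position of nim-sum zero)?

Nim-sum: 14 ⊕ 16 ⊕ 10 ⊕ 1 ⊕ 7 = 18.
The overall nim-sum is X = 18. A row of size p has a winning move iff p XOR X < p (reduce it to p XOR X).
  14: 14 XOR 18 = 28 ≥ 14 — no move.
  16: 16 XOR 18 = 2 < 16 — winning move (to 2).
  10: 10 XOR 18 = 24 ≥ 10 — no move.
  1: 1 XOR 18 = 19 ≥ 1 — no move.
  7: 7 XOR 18 = 21 ≥ 7 — no move.
That gives 1 winning move.

1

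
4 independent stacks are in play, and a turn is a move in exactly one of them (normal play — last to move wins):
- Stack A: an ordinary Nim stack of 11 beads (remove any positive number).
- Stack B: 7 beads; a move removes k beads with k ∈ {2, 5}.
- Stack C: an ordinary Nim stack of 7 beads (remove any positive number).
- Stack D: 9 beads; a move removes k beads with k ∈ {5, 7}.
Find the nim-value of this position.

Stack A is a plain Nim stack of size 11, so its Grundy value is 11.
Build the Grundy sequence for stack B with g(k) = mex{g(k−s) : s ∈ {2, 5}, s ≤ k}:
g(0) = mex{} = 0
g(1) = mex{} = 0
g(2) = mex{0} = 1
g(3) = mex{0} = 1
g(4) = mex{1} = 0
g(5) = mex{0,1} = 2
g(6) = mex{0} = 1
g(7) = mex{1,2} = 0
So g(7) = 0.
Stack C is a plain Nim stack of size 7, so its Grundy value is 7.
Build the Grundy sequence for stack D with g(k) = mex{g(k−s) : s ∈ {5, 7}, s ≤ k}:
k:     0  1  2  3  4  5  6  7  8  9
g(k):  0  0  0  0  0  1  1  1  1  1
So g(9) = 1.
The value of a disjunctive sum is the nim-sum of the parts.
Combined value = 11 ⊕ 0 ⊕ 7 ⊕ 1 = 13.

13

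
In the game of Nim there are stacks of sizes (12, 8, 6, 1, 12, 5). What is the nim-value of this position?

10

Compute the nim-sum pairwise:
12 XOR 8 = 4
4 XOR 6 = 2
2 XOR 1 = 3
3 XOR 12 = 15
15 XOR 5 = 10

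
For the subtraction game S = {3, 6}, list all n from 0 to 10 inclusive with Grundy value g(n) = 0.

Build the Grundy sequence with g(k) = mex{g(k−s) : s ∈ {3, 6}, s ≤ k}:
k:     0  1  2  3  4  5  6  7  8  9 10
g(k):  0  0  0  1  1  1  2  2  2  0  0
The P-positions (g = 0) in 0..10 are 0, 1, 2, 9, 10.

0, 1, 2, 9, 10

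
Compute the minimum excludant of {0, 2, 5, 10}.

0 is in the set but 1 is not, so the mex is 1.

1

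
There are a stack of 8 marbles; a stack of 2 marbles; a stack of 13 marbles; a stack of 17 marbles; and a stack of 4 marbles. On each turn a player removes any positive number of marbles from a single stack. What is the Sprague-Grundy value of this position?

18

Compute the nim-sum pairwise:
8 ^ 2 = 10
10 ^ 13 = 7
7 ^ 17 = 22
22 ^ 4 = 18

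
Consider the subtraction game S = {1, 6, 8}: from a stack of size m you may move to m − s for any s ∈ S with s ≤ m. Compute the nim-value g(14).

Compute g(0), g(1), … for moves {1, 6, 8}:
g(0) = mex{} = 0
g(1) = mex{0} = 1
g(2) = mex{1} = 0
g(3) = mex{0} = 1
g(4) = mex{1} = 0
g(5) = mex{0} = 1
g(6) = mex{0,1} = 2
g(7) = mex{1,2} = 0
g(8) = mex{0} = 1
g(9) = mex{1} = 0
g(10) = mex{0} = 1
g(11) = mex{1} = 0
g(12) = mex{0,2} = 1
g(13) = mex{0,1} = 2
g(14) = mex{1,2} = 0
So g(14) = 0.

0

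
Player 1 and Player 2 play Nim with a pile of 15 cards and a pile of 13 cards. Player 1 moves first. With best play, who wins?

Write each in binary and XOR column by column:
  1111  (15)
  1101  (13)
  ----
  0010  (2)
The nim-sum is 2 ≠ 0, so this is an N-position: the player to move can win; Player 1 has a winning move.

Player 1 wins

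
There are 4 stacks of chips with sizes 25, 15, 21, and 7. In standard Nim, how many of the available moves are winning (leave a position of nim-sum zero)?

3

Compute the nim-sum pairwise:
25 ⊕ 15 = 22
22 ⊕ 21 = 3
3 ⊕ 7 = 4
The overall nim-sum is X = 4. A stack of size p has a winning move iff p XOR X < p (reduce it to p XOR X).
  25: 25 XOR 4 = 29 ≥ 25 — no move.
  15: 15 XOR 4 = 11 < 15 — winning move (to 11).
  21: 21 XOR 4 = 17 < 21 — winning move (to 17).
  7: 7 XOR 4 = 3 < 7 — winning move (to 3).
That gives 3 winning moves.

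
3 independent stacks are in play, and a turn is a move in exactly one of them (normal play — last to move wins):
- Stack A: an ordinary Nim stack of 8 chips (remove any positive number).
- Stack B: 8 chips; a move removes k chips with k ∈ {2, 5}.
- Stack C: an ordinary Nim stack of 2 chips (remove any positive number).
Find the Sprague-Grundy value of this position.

10

Stack A is a plain Nim stack of size 8, so its Grundy value is 8.
For stack B, compute g(0), g(1), … with moves {2, 5}:
k:     0  1  2  3  4  5  6  7  8
g(k):  0  0  1  1  0  2  1  0  0
So g(8) = 0.
Stack C is a plain Nim stack of size 2, so its Grundy value is 2.
The value of a disjunctive sum is the nim-sum of the parts.
Combined value = 8 ⊕ 0 ⊕ 2 = 10.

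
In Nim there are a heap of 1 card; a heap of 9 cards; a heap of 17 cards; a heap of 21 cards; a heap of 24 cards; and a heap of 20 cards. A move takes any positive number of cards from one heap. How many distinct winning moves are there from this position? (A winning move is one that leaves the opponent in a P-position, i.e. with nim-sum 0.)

0

Compute the nim-sum pairwise:
1 XOR 9 = 8
8 XOR 17 = 25
25 XOR 21 = 12
12 XOR 24 = 20
20 XOR 20 = 0
The nim-sum is already 0, so every move leaves a nonzero nim-sum — there are no winning moves.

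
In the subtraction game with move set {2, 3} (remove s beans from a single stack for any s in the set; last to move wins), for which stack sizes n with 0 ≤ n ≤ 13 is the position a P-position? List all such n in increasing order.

0, 1, 5, 6, 10, 11

Build the Grundy sequence with g(k) = mex{g(k−s) : s ∈ {2, 3}, s ≤ k}:
k:     0  1  2  3  4  5  6  7  8  9 10 11 12 13
g(k):  0  0  1  1  2  0  0  1  1  2  0  0  1  1
The P-positions (g = 0) in 0..13 are 0, 1, 5, 6, 10, 11.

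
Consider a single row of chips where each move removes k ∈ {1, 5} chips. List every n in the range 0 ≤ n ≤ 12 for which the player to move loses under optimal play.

Grundy values for subtraction set {1, 5}:
k:     0  1  2  3  4  5  6  7  8  9 10 11 12
g(k):  0  1  0  1  0  1  0  1  0  1  0  1  0
The P-positions (g = 0) in 0..12 are 0, 2, 4, 6, 8, 10, 12.

0, 2, 4, 6, 8, 10, 12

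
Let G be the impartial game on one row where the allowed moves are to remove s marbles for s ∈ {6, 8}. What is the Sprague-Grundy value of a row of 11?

Build the Grundy sequence with g(k) = mex{g(k−s) : s ∈ {6, 8}, s ≤ k}:
g(0) = mex{} = 0
g(1) = mex{} = 0
g(2) = mex{} = 0
g(3) = mex{} = 0
g(4) = mex{} = 0
g(5) = mex{} = 0
g(6) = mex{0} = 1
g(7) = mex{0} = 1
g(8) = mex{0} = 1
g(9) = mex{0} = 1
g(10) = mex{0} = 1
g(11) = mex{0} = 1
So g(11) = 1.

1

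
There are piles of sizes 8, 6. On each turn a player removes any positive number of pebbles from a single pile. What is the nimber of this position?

Bitwise XOR of the heap sizes:
  1000  (8)
  0110  (6)
  ----
  1110  (14)

14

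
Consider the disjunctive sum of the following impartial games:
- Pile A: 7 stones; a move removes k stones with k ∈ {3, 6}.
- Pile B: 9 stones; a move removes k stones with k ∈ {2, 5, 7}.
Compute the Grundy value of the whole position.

0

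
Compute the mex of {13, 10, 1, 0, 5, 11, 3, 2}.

The values 0, 1, 2, 3 are all present; 4 is the first non-negative integer missing from the set.

4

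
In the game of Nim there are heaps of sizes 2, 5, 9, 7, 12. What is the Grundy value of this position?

5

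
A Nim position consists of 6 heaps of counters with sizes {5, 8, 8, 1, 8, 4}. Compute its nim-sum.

8

Nim-sum: 5 ⊕ 8 ⊕ 8 ⊕ 1 ⊕ 8 ⊕ 4 = 8.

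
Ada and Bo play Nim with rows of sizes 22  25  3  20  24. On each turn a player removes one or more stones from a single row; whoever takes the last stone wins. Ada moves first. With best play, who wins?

Bo wins

Nim-sum: 22 ^ 25 ^ 3 ^ 20 ^ 24 = 0.
The nim-sum is 0, so this is a P-position: the player to move is in a losing position under optimal play; Ada is about to move from it and so loses — Bo wins.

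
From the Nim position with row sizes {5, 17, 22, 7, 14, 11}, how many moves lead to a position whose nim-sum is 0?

0

In binary:
  00101  (5)
  10001  (17)
  10110  (22)
  00111  (7)
  01110  (14)
  01011  (11)
  -----
  00000  (0)
The nim-sum is already 0, so every move leaves a nonzero nim-sum — there are no winning moves.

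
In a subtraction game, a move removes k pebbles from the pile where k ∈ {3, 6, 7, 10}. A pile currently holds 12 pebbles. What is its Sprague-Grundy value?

Compute g(0), g(1), … for moves {3, 6, 7, 10}:
g(0) = mex{} = 0
g(1) = mex{} = 0
g(2) = mex{} = 0
g(3) = mex{0} = 1
g(4) = mex{0} = 1
g(5) = mex{0} = 1
g(6) = mex{0,1} = 2
g(7) = mex{0,1} = 2
g(8) = mex{0,1} = 2
g(9) = mex{0,1,2} = 3
g(10) = mex{0,1,2} = 3
g(11) = mex{0,1,2} = 3
g(12) = mex{0,1,2,3} = 4
So g(12) = 4.

4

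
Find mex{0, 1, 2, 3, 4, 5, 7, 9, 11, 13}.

6

The values 0, 1, 2, 3, 4, 5 are all present; 6 is the first non-negative integer missing from the set.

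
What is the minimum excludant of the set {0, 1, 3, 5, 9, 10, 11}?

The values 0, 1 are all present; 2 is the first non-negative integer missing from the set.

2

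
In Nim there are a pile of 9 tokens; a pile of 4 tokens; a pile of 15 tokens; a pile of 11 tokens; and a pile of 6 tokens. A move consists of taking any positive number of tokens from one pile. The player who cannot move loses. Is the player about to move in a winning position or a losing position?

Winning position

Compute the nim-sum pairwise:
9 ^ 4 = 13
13 ^ 15 = 2
2 ^ 11 = 9
9 ^ 6 = 15
The nim-sum is 15 ≠ 0, so this is an N-position: the player to move can win.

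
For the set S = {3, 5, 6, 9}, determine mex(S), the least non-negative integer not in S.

0 is not in the set, so the mex is 0.

0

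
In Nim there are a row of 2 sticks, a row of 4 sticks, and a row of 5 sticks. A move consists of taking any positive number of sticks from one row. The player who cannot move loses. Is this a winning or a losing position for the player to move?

Winning position

Bitwise XOR of the heap sizes:
  010  (2)
  100  (4)
  101  (5)
  ---
  011  (3)
The nim-sum is 3 ≠ 0, so this is an N-position: the player to move can win.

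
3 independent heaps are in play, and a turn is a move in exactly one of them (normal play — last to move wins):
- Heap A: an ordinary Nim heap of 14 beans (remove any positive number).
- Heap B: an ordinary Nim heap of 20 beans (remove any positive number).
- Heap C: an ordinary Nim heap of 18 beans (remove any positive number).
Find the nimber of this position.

8

Heap A is a plain Nim heap of size 14, so its Grundy value is 14.
Heap B is a plain Nim heap of size 20, so its Grundy value is 20.
Heap C is a plain Nim heap of size 18, so its Grundy value is 18.
By the Sprague-Grundy theorem, the Grundy value of a sum of independent games is the XOR of the component values.
Combined value = 14 ⊕ 20 ⊕ 18 = 8.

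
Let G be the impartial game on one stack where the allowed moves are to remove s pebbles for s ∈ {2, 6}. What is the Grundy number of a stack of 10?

1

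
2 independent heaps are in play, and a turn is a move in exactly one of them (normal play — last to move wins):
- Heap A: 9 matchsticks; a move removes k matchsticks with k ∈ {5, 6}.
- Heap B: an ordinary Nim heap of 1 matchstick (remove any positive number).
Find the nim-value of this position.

0

Grundy values for heap A (subtraction set {5, 6}):
g(0) = mex{} = 0
g(1) = mex{} = 0
g(2) = mex{} = 0
g(3) = mex{} = 0
g(4) = mex{} = 0
g(5) = mex{0} = 1
g(6) = mex{0} = 1
g(7) = mex{0} = 1
g(8) = mex{0} = 1
g(9) = mex{0} = 1
So g(9) = 1.
Heap B is a plain Nim heap of size 1, so its Grundy value is 1.
The value of a disjunctive sum is the nim-sum of the parts.
Combined value = 1 XOR 1 = 0.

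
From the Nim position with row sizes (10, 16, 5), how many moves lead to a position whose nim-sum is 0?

1

Write each in binary and XOR column by column:
  01010  (10)
  10000  (16)
  00101  (5)
  -----
  11111  (31)
The overall nim-sum is X = 31. A row of size p has a winning move iff p XOR X < p (reduce it to p XOR X).
  10: 10 XOR 31 = 21 ≥ 10 — no move.
  16: 16 XOR 31 = 15 < 16 — winning move (to 15).
  5: 5 XOR 31 = 26 ≥ 5 — no move.
That gives 1 winning move.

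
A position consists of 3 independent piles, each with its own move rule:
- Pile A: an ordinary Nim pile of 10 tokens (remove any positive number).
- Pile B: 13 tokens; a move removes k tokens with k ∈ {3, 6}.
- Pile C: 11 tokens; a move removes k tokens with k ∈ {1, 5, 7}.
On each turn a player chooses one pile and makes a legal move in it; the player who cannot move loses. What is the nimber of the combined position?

10

Pile A is a plain Nim pile of size 10, so its Grundy value is 10.
Grundy values for pile B (subtraction set {3, 6}):
g(0) = mex{} = 0
g(1) = mex{} = 0
g(2) = mex{} = 0
g(3) = mex{0} = 1
g(4) = mex{0} = 1
g(5) = mex{0} = 1
g(6) = mex{0,1} = 2
g(7) = mex{0,1} = 2
g(8) = mex{0,1} = 2
g(9) = mex{1,2} = 0
g(10) = mex{1,2} = 0
g(11) = mex{1,2} = 0
g(12) = mex{0,2} = 1
g(13) = mex{0,2} = 1
So g(13) = 1.
Build the Grundy sequence for pile C with g(k) = mex{g(k−s) : s ∈ {1, 5, 7}, s ≤ k}:
k:     0  1  2  3  4  5  6  7  8  9 10 11
g(k):  0  1  0  1  0  1  0  1  0  1  0  1
So g(11) = 1.
The value of a disjunctive sum is the nim-sum of the parts.
Combined value = 10 XOR 1 XOR 1 = 10.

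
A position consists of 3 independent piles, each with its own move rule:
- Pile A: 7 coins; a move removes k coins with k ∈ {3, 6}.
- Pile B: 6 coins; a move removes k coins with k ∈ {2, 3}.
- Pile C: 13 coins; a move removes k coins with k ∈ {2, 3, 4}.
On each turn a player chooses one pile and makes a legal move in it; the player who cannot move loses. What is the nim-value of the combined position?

2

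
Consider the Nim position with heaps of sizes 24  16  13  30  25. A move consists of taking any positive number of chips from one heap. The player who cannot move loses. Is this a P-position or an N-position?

Compute the nim-sum pairwise:
24 XOR 16 = 8
8 XOR 13 = 5
5 XOR 30 = 27
27 XOR 25 = 2
The nim-sum is 2 ≠ 0, so this is an N-position: the player to move can win.

N-position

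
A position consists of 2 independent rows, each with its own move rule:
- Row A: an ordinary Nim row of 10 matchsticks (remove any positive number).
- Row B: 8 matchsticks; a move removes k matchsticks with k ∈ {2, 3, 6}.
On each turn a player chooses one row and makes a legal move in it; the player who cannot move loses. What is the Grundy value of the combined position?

8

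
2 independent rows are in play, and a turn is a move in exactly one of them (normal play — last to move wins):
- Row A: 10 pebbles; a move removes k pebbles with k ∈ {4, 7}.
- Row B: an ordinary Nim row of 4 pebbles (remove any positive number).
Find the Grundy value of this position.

Grundy values for row A (subtraction set {4, 7}):
g(0) = mex{} = 0
g(1) = mex{} = 0
g(2) = mex{} = 0
g(3) = mex{} = 0
g(4) = mex{0} = 1
g(5) = mex{0} = 1
g(6) = mex{0} = 1
g(7) = mex{0} = 1
g(8) = mex{0,1} = 2
g(9) = mex{0,1} = 2
g(10) = mex{0,1} = 2
So g(10) = 2.
Row B is a plain Nim row of size 4, so its Grundy value is 4.
By the Sprague-Grundy theorem, the Grundy value of a sum of independent games is the XOR of the component values.
Combined value = 2 XOR 4 = 6.

6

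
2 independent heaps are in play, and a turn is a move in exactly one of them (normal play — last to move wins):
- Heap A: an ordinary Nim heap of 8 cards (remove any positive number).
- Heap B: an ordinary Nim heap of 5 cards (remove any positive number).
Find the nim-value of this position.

13

Heap A is a plain Nim heap of size 8, so its Grundy value is 8.
Heap B is a plain Nim heap of size 5, so its Grundy value is 5.
The value of a disjunctive sum is the nim-sum of the parts.
Combined value = 8 ⊕ 5 = 13.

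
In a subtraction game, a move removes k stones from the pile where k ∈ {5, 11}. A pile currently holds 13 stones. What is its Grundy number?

2

Build the Grundy sequence with g(k) = mex{g(k−s) : s ∈ {5, 11}, s ≤ k}:
k:     0  1  2  3  4  5  6  7  8  9 10 11 12 13
g(k):  0  0  0  0  0  1  1  1  1  1  0  2  2  2
So g(13) = 2.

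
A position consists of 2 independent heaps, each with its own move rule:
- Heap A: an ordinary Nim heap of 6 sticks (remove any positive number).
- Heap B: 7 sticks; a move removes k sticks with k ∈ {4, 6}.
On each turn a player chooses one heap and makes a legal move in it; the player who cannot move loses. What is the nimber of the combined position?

Heap A is a plain Nim heap of size 6, so its Grundy value is 6.
Build the Grundy sequence for heap B with g(k) = mex{g(k−s) : s ∈ {4, 6}, s ≤ k}:
g(0) = mex{} = 0
g(1) = mex{} = 0
g(2) = mex{} = 0
g(3) = mex{} = 0
g(4) = mex{0} = 1
g(5) = mex{0} = 1
g(6) = mex{0} = 1
g(7) = mex{0} = 1
So g(7) = 1.
By the Sprague-Grundy theorem, the Grundy value of a sum of independent games is the XOR of the component values.
Combined value = 6 XOR 1 = 7.

7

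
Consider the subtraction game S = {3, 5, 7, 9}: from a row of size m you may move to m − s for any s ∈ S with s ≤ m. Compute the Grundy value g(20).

2

Compute g(0), g(1), … for moves {3, 5, 7, 9}:
k:     0  1  2  3  4  5  6  7  8  9 10 11 12 13 14 15 16 17 18 19 20
g(k):  0  0  0  1  1  1  2  2  2  3  3  3  0  0  0  1  1  1  2  2  2
So g(20) = 2.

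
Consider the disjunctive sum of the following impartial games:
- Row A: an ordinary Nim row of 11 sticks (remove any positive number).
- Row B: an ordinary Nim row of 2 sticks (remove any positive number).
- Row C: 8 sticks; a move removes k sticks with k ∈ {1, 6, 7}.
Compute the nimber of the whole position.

Row A is a plain Nim row of size 11, so its Grundy value is 11.
Row B is a plain Nim row of size 2, so its Grundy value is 2.
Build the Grundy sequence for row C with g(k) = mex{g(k−s) : s ∈ {1, 6, 7}, s ≤ k}:
g(0) = mex{} = 0
g(1) = mex{0} = 1
g(2) = mex{1} = 0
g(3) = mex{0} = 1
g(4) = mex{1} = 0
g(5) = mex{0} = 1
g(6) = mex{0,1} = 2
g(7) = mex{0,1,2} = 3
g(8) = mex{0,1,3} = 2
So g(8) = 2.
By the Sprague-Grundy theorem, the Grundy value of a sum of independent games is the XOR of the component values.
Combined value = 11 ⊕ 2 ⊕ 2 = 11.

11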